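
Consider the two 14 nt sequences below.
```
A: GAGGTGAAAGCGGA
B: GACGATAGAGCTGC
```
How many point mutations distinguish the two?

6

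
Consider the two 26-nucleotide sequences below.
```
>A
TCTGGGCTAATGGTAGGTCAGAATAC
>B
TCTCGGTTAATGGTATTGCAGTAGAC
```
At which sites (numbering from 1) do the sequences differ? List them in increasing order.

Scanning 1-based: 4: G/C; 7: C/T; 16: G/T; 17: G/T; 18: T/G; 22: A/T; 24: T/G.

4, 7, 16, 17, 18, 22, 24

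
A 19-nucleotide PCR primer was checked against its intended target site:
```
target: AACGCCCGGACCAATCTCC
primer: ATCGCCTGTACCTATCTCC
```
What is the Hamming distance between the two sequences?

4

Mismatches (1-based): base 2: A→T; base 7: C→T; base 9: G→T; base 13: A→T.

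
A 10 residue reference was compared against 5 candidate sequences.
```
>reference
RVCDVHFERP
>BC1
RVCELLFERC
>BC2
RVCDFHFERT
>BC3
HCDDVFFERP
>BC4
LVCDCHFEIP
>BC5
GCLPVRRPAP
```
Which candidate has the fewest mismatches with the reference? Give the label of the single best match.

BC1 differs at 4 positions; BC2 differs at 2 positions; BC3 differs at 4 positions; BC4 differs at 3 positions; BC5 differs at 8 positions. The closest is BC2.

BC2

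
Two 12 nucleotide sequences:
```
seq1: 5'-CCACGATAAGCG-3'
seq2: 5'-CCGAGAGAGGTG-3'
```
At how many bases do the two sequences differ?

Comparing position by position, 5 bases differ: 3 (A/G), 4 (C/A), 7 (T/G), 9 (A/G), 11 (C/T).

5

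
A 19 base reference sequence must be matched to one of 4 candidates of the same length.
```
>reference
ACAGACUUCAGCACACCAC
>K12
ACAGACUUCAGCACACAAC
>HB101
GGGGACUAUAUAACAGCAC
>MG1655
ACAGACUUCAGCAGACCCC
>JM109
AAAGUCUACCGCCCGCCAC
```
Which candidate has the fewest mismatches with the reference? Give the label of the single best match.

Hamming distances to reference — K12: 1; HB101: 8; MG1655: 2; JM109: 6.
Smallest is K12 with 1 mismatch.

K12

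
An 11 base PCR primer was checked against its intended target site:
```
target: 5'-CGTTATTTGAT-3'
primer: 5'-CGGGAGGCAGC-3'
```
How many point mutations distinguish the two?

Comparing position by position, 8 bases differ: 3 (T/G), 4 (T/G), 6 (T/G), 7 (T/G), 8 (T/C), 9 (G/A), 10 (A/G), 11 (T/C).

8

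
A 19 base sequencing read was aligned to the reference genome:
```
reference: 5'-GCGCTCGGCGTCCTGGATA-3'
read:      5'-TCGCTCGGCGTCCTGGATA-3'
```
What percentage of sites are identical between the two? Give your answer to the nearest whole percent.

1 position differs (1), so 18 of 19 match: 18/19 = 94.74%.

95%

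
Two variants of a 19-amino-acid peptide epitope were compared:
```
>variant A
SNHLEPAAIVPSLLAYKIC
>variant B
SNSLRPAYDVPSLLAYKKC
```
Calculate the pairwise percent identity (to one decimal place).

Mismatches at positions 3, 5, 8, 9, 18 (1-based): 5 of 19.
Identical positions: 14/19 = 73.68% → 73.7%.

73.7%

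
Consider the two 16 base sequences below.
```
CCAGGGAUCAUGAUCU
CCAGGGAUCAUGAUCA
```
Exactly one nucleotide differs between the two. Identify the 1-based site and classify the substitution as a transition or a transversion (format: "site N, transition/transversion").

site 16, transversion

The sequences differ only at site 16: U→A (pyrimidine→purine), a transversion.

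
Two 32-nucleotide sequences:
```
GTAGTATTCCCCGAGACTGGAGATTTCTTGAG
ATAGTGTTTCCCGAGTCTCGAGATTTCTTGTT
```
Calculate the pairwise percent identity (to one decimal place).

7 positions differ (1, 6, 9, 16, 19, 31, 32), so 25 of 32 match: 25/32 = 78.12%.

78.1%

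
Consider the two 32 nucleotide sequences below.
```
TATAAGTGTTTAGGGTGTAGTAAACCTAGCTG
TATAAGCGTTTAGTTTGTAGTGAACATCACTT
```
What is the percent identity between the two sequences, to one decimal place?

Mismatches at positions 7, 14, 15, 22, 26, 28, 29, 32 (1-based): 8 of 32.
Identical positions: 24/32 = 75% → 75.0%.

75.0%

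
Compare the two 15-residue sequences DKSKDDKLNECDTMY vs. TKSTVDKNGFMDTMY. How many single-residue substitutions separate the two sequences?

7

Comparing position by position, 7 positions differ: 1 (D/T), 4 (K/T), 5 (D/V), 8 (L/N), 9 (N/G), 10 (E/F), 11 (C/M).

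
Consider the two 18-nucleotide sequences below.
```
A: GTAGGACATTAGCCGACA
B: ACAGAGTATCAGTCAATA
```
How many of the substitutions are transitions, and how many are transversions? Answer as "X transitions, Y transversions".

Mismatches (1-based):
site 1: G→A (purine→purine, transition)
site 2: T→C (pyrimidine→pyrimidine, transition)
site 5: G→A (purine→purine, transition)
site 6: A→G (purine→purine, transition)
site 7: C→T (pyrimidine→pyrimidine, transition)
site 10: T→C (pyrimidine→pyrimidine, transition)
site 13: C→T (pyrimidine→pyrimidine, transition)
site 15: G→A (purine→purine, transition)
site 17: C→T (pyrimidine→pyrimidine, transition)

9 transitions, 0 transversions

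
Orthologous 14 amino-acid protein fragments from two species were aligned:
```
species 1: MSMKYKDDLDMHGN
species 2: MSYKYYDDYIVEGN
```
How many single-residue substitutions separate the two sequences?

The sequences differ at positions 3, 6, 9, 10, 11, 12 (1-based) — 6 in total.

6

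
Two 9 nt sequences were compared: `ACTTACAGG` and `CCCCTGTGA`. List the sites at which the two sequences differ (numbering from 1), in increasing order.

Scanning 1-based: 1: A/C; 3: T/C; 4: T/C; 5: A/T; 6: C/G; 7: A/T; 9: G/A.

1, 3, 4, 5, 6, 7, 9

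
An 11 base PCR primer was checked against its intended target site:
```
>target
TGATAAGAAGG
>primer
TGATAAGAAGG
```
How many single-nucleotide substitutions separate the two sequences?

0

No positions differ; the sequences are identical.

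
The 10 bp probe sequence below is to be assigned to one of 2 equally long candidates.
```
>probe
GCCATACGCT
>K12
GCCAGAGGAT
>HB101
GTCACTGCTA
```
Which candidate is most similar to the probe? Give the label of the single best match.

K12 differs at 3 sites; HB101 differs at 7 sites. The closest is K12.

K12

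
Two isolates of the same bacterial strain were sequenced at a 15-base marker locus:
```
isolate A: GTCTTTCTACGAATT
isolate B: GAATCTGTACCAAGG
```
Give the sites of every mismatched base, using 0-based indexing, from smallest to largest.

1, 2, 4, 6, 10, 13, 14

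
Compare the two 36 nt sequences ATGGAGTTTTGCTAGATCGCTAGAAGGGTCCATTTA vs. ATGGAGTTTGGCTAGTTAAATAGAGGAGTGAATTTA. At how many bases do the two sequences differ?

9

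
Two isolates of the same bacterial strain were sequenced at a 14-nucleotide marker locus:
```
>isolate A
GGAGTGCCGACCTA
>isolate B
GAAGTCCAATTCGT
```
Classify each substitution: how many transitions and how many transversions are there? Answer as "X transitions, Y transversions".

Mismatches (1-based):
base 2: G→A (purine→purine, transition)
base 6: G→C (purine→pyrimidine, transversion)
base 8: C→A (pyrimidine→purine, transversion)
base 9: G→A (purine→purine, transition)
base 10: A→T (purine→pyrimidine, transversion)
base 11: C→T (pyrimidine→pyrimidine, transition)
base 13: T→G (pyrimidine→purine, transversion)
base 14: A→T (purine→pyrimidine, transversion)

3 transitions, 5 transversions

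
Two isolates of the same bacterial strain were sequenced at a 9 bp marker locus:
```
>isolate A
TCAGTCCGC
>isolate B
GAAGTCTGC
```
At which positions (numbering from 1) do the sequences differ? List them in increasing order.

1, 2, 7

Scanning 1-based: 1: T/G; 2: C/A; 7: C/T.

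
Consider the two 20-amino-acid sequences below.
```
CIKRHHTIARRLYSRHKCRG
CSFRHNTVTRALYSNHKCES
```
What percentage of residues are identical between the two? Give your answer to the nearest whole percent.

55%

9 positions differ (2, 3, 6, 8, 9, 11, 15, 19, 20), so 11 of 20 match: 11/20 = 55%.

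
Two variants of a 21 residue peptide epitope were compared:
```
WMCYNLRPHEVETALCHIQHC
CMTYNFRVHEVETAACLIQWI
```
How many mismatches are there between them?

8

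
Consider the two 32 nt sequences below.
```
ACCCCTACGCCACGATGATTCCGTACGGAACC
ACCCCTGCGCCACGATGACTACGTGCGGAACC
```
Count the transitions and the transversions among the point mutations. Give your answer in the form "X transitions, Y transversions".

Transitions (purine↔purine or pyrimidine↔pyrimidine): 7 A→G, 19 T→C, 25 A→G.
Transversions (purine↔pyrimidine): 21 C→A.

3 transitions, 1 transversion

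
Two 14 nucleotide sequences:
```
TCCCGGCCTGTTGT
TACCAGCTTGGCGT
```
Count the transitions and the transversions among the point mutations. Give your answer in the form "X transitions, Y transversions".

Transitions (purine↔purine or pyrimidine↔pyrimidine): 5 G→A, 8 C→T, 12 T→C.
Transversions (purine↔pyrimidine): 2 C→A, 11 T→G.

3 transitions, 2 transversions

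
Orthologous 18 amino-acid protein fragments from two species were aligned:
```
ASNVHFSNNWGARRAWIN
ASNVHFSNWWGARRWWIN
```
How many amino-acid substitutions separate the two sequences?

2

Mismatches (1-based): position 9: N→W; position 15: A→W.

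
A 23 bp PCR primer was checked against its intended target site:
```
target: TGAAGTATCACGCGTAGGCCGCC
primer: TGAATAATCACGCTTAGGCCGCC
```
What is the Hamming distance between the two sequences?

The sequences differ at bases 5, 6, 14 (1-based) — 3 in total.

3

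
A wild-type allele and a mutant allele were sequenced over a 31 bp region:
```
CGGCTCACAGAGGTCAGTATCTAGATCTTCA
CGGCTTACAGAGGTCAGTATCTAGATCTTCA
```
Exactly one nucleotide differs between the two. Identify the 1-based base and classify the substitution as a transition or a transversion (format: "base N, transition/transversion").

Base 6 changes C→T. C is a pyrimidine and T is a pyrimidine, so this is a transition.

base 6, transition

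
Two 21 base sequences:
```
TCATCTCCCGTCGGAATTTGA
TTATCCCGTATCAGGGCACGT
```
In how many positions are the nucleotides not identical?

Comparing position by position, 12 positions differ: 2 (C/T), 6 (T/C), 8 (C/G), 9 (C/T), 10 (G/A), 13 (G/A), 15 (A/G), 16 (A/G), 17 (T/C), 18 (T/A), 19 (T/C), 21 (A/T).

12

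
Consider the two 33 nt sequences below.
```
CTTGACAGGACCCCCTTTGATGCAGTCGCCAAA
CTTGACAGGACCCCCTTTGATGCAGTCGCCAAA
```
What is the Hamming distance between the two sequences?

No positions differ; the sequences are identical.

0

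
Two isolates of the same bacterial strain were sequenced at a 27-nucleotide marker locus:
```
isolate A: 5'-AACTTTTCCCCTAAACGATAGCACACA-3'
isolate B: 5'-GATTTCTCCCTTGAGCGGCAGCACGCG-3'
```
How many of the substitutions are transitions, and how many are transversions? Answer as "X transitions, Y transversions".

10 transitions, 0 transversions

Mismatches (1-based):
base 1: A→G (purine→purine, transition)
base 3: C→T (pyrimidine→pyrimidine, transition)
base 6: T→C (pyrimidine→pyrimidine, transition)
base 11: C→T (pyrimidine→pyrimidine, transition)
base 13: A→G (purine→purine, transition)
base 15: A→G (purine→purine, transition)
base 18: A→G (purine→purine, transition)
base 19: T→C (pyrimidine→pyrimidine, transition)
base 25: A→G (purine→purine, transition)
base 27: A→G (purine→purine, transition)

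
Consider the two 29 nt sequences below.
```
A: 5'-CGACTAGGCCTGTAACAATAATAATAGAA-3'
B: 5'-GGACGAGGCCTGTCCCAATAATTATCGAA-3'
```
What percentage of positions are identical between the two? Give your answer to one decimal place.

79.3%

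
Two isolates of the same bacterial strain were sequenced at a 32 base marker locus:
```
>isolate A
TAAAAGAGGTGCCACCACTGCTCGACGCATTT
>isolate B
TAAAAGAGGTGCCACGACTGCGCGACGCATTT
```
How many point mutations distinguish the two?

2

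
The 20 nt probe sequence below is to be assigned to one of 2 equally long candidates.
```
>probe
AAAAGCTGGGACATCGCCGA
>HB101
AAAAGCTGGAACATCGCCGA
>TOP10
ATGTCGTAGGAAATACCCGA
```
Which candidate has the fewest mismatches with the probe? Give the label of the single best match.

Hamming distances to probe — HB101: 1; TOP10: 9.
Smallest is HB101 with 1 mismatch.

HB101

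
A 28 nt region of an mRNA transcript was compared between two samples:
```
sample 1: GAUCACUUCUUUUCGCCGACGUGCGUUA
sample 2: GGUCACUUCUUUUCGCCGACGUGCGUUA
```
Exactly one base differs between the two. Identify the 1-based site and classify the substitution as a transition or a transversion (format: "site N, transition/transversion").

Site 2 changes A→G. A is a purine and G is a purine, so this is a transition.

site 2, transition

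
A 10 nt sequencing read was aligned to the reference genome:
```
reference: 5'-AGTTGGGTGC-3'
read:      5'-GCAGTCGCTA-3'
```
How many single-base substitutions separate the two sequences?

9

The sequences differ at bases 1, 2, 3, 4, 5, 6, 8, 9, 10 (1-based) — 9 in total.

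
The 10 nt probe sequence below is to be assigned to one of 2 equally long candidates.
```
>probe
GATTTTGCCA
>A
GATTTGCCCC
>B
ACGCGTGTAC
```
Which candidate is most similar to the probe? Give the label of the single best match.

A

Hamming distances to probe — A: 3; B: 8.
Smallest is A with 3 mismatches.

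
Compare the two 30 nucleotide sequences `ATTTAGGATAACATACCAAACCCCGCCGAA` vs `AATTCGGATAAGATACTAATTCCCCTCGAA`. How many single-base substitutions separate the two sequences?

Comparing position by position, 8 positions differ: 2 (T/A), 5 (A/C), 12 (C/G), 17 (C/T), 20 (A/T), 21 (C/T), 25 (G/C), 26 (C/T).

8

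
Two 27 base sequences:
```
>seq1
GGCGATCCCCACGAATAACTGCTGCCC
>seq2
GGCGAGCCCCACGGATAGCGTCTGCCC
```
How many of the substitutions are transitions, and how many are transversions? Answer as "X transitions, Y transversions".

Mismatches (1-based):
site 6: T→G (pyrimidine→purine, transversion)
site 14: A→G (purine→purine, transition)
site 18: A→G (purine→purine, transition)
site 20: T→G (pyrimidine→purine, transversion)
site 21: G→T (purine→pyrimidine, transversion)

2 transitions, 3 transversions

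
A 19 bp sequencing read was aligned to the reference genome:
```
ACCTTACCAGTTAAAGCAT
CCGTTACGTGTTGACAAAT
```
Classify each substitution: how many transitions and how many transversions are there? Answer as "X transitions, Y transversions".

Mismatches (1-based):
position 1: A→C (purine→pyrimidine, transversion)
position 3: C→G (pyrimidine→purine, transversion)
position 8: C→G (pyrimidine→purine, transversion)
position 9: A→T (purine→pyrimidine, transversion)
position 13: A→G (purine→purine, transition)
position 15: A→C (purine→pyrimidine, transversion)
position 16: G→A (purine→purine, transition)
position 17: C→A (pyrimidine→purine, transversion)

2 transitions, 6 transversions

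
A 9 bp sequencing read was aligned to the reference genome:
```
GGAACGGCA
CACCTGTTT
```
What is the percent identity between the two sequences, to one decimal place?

11.1%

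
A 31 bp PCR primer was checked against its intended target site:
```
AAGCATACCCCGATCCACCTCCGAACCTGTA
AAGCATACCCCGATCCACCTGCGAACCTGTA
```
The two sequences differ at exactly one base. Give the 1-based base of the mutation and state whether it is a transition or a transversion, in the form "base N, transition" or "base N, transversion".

base 21, transversion

The sequences differ only at base 21: C→G (pyrimidine→purine), a transversion.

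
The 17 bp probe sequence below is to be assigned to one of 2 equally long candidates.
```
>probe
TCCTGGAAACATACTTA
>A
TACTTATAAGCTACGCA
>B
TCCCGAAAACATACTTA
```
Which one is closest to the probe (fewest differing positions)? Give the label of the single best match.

B

Hamming distances to probe — A: 8; B: 2.
Smallest is B with 2 mismatches.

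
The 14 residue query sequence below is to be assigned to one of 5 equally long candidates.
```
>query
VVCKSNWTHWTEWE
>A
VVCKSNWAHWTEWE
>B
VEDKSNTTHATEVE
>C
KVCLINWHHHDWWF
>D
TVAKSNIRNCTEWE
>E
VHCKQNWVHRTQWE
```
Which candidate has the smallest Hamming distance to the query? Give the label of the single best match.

Hamming distances to query — A: 1; B: 5; C: 8; D: 6; E: 5.
Smallest is A with 1 mismatch.

A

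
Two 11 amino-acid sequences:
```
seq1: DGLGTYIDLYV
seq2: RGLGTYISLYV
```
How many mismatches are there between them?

Mismatches (1-based): position 1: D→R; position 8: D→S.

2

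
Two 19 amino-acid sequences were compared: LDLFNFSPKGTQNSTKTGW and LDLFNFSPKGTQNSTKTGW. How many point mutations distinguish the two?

0

No positions differ; the sequences are identical.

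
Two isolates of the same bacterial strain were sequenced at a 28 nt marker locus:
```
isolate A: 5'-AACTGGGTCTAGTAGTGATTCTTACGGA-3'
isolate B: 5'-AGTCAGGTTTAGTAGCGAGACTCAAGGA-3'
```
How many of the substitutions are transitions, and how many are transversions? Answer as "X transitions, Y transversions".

Mismatches (1-based):
site 2: A→G (purine→purine, transition)
site 3: C→T (pyrimidine→pyrimidine, transition)
site 4: T→C (pyrimidine→pyrimidine, transition)
site 5: G→A (purine→purine, transition)
site 9: C→T (pyrimidine→pyrimidine, transition)
site 16: T→C (pyrimidine→pyrimidine, transition)
site 19: T→G (pyrimidine→purine, transversion)
site 20: T→A (pyrimidine→purine, transversion)
site 23: T→C (pyrimidine→pyrimidine, transition)
site 25: C→A (pyrimidine→purine, transversion)

7 transitions, 3 transversions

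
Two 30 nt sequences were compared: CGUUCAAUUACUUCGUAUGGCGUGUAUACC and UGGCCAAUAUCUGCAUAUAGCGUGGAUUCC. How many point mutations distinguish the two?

Comparing position by position, 10 positions differ: 1 (C/U), 3 (U/G), 4 (U/C), 9 (U/A), 10 (A/U), 13 (U/G), 15 (G/A), 19 (G/A), 25 (U/G), 28 (A/U).

10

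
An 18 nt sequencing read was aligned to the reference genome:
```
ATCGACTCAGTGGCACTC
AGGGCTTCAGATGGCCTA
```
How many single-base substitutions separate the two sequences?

The sequences differ at sites 2, 3, 5, 6, 11, 12, 14, 15, 18 (1-based) — 9 in total.

9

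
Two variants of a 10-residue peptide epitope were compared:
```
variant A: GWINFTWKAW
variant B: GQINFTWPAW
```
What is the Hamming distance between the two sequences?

The sequences differ at positions 2, 8 (1-based) — 2 in total.

2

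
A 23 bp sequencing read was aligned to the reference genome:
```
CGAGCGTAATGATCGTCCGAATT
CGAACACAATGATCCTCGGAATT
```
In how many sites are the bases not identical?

Comparing position by position, 5 sites differ: 4 (G/A), 6 (G/A), 7 (T/C), 15 (G/C), 18 (C/G).

5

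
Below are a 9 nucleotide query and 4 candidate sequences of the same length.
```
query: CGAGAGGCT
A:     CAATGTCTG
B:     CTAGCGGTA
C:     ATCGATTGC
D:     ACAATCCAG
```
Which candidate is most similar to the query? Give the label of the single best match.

B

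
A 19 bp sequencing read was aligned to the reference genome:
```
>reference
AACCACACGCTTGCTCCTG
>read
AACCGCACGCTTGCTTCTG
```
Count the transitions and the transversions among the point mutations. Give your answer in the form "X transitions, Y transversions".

2 transitions, 0 transversions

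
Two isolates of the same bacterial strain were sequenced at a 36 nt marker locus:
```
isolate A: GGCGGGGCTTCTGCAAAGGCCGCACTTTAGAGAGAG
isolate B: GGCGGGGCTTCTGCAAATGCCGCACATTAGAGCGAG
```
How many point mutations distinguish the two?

3

The sequences differ at bases 18, 26, 33 (1-based) — 3 in total.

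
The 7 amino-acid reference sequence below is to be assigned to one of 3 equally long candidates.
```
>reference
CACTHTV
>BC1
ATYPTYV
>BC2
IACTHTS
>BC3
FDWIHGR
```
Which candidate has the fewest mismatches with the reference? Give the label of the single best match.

BC2

Hamming distances to reference — BC1: 6; BC2: 2; BC3: 6.
Smallest is BC2 with 2 mismatches.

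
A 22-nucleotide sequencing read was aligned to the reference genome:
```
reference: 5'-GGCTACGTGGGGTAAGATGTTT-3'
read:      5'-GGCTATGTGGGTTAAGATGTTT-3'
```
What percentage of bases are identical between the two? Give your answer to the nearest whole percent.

2 positions differ (6, 12), so 20 of 22 match: 20/22 = 90.91%.

91%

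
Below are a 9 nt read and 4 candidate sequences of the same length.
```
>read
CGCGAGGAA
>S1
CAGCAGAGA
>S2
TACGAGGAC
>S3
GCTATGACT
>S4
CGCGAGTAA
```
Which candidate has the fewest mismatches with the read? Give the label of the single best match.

S4

S1 differs at 5 sites; S2 differs at 3 sites; S3 differs at 8 sites; S4 differs at 1 site. The closest is S4.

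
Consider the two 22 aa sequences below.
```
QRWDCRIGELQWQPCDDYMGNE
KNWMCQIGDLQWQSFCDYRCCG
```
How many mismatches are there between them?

Comparing position by position, 12 positions differ: 1 (Q/K), 2 (R/N), 4 (D/M), 6 (R/Q), 9 (E/D), 14 (P/S), 15 (C/F), 16 (D/C), 19 (M/R), 20 (G/C), 21 (N/C), 22 (E/G).

12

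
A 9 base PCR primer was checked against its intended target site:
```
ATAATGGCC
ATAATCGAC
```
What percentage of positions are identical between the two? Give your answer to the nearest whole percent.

78%

Mismatches at positions 6, 8 (1-based): 2 of 9.
Identical positions: 7/9 = 77.78% → 78%.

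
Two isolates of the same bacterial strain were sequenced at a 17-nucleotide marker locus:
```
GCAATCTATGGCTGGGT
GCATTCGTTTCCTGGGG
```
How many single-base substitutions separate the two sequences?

6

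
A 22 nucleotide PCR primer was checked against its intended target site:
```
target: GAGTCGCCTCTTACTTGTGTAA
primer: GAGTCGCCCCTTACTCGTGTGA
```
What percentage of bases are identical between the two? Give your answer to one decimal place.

Mismatches at positions 9, 16, 21 (1-based): 3 of 22.
Identical positions: 19/22 = 86.36% → 86.4%.

86.4%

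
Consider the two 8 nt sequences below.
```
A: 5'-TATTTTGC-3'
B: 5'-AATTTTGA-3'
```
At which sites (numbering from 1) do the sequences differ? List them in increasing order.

1, 8

Scanning 1-based: 1: T/A; 8: C/A.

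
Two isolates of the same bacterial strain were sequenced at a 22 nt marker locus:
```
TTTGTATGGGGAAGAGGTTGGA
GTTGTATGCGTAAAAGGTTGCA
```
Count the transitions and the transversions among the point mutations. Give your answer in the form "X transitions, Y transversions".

Mismatches (1-based):
base 1: T→G (pyrimidine→purine, transversion)
base 9: G→C (purine→pyrimidine, transversion)
base 11: G→T (purine→pyrimidine, transversion)
base 14: G→A (purine→purine, transition)
base 21: G→C (purine→pyrimidine, transversion)

1 transition, 4 transversions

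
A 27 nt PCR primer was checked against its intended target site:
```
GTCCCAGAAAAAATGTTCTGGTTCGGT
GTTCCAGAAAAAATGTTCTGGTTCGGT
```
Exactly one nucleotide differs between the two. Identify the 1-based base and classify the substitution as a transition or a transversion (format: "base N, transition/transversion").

The sequences differ only at base 3: C→T (pyrimidine→pyrimidine), a transition.

base 3, transition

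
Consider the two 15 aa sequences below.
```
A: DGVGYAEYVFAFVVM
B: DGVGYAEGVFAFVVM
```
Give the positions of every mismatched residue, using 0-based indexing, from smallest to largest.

7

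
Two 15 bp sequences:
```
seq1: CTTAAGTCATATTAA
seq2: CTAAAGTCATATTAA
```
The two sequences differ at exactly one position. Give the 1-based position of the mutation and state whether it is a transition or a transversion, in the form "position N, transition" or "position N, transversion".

position 3, transversion

Position 3 changes T→A. T is a pyrimidine and A is a purine, so this is a transversion.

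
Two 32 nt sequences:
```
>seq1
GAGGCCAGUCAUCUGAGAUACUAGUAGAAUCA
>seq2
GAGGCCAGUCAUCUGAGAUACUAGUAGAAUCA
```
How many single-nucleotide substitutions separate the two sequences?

No positions differ; the sequences are identical.

0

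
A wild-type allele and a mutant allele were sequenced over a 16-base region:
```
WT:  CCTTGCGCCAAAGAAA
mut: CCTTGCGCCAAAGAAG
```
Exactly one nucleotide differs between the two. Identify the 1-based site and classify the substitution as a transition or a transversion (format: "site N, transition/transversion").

site 16, transition

Site 16 changes A→G. A is a purine and G is a purine, so this is a transition.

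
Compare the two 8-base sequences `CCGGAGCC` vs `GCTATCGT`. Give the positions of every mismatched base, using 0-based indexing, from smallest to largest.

0, 2, 3, 4, 5, 6, 7

Scanning 0-based: 0: C/G; 2: G/T; 3: G/A; 4: A/T; 5: G/C; 6: C/G; 7: C/T.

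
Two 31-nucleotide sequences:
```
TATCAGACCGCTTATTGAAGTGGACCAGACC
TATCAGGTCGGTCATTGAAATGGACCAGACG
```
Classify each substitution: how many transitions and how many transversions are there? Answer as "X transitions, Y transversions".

4 transitions, 2 transversions

Mismatches (1-based):
position 7: A→G (purine→purine, transition)
position 8: C→T (pyrimidine→pyrimidine, transition)
position 11: C→G (pyrimidine→purine, transversion)
position 13: T→C (pyrimidine→pyrimidine, transition)
position 20: G→A (purine→purine, transition)
position 31: C→G (pyrimidine→purine, transversion)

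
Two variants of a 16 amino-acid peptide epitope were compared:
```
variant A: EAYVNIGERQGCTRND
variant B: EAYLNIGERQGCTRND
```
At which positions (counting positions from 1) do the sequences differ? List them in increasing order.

4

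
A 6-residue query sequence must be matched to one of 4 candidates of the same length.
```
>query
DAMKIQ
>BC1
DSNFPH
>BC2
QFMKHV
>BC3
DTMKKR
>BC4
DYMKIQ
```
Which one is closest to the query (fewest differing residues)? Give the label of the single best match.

BC1 differs at 5 residues; BC2 differs at 4 residues; BC3 differs at 3 residues; BC4 differs at 1 residue. The closest is BC4.

BC4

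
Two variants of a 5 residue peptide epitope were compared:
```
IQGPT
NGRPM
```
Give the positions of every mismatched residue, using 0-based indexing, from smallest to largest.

Differences at position 0 (I→N), position 1 (Q→G), position 2 (G→R), position 4 (T→M).

0, 1, 2, 4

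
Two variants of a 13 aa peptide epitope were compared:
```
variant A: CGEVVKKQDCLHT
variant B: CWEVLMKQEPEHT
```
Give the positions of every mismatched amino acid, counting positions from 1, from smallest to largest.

Differences at position 2 (G→W), position 5 (V→L), position 6 (K→M), position 9 (D→E), position 10 (C→P), position 11 (L→E).

2, 5, 6, 9, 10, 11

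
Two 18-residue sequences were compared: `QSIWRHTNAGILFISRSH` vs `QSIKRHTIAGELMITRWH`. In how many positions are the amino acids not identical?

6

The sequences differ at positions 4, 8, 11, 13, 15, 17 (1-based) — 6 in total.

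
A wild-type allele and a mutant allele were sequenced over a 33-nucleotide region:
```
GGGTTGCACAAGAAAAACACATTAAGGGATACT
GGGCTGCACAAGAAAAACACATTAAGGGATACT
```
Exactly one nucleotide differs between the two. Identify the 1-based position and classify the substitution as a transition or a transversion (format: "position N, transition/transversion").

Position 4 changes T→C. T is a pyrimidine and C is a pyrimidine, so this is a transition.

position 4, transition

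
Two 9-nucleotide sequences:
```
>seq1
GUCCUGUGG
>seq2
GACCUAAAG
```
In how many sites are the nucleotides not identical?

Comparing position by position, 4 sites differ: 2 (U/A), 6 (G/A), 7 (U/A), 8 (G/A).

4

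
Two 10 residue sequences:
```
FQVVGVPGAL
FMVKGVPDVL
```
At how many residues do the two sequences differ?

Mismatches (1-based): residue 2: Q→M; residue 4: V→K; residue 8: G→D; residue 9: A→V.

4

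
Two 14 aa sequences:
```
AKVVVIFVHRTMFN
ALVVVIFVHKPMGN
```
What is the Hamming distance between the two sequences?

4

Mismatches (1-based): position 2: K→L; position 10: R→K; position 11: T→P; position 13: F→G.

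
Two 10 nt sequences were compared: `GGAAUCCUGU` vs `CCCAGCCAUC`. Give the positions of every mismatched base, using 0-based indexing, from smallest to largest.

0, 1, 2, 4, 7, 8, 9

Differences at position 0 (G→C), position 1 (G→C), position 2 (A→C), position 4 (U→G), position 7 (U→A), position 8 (G→U), position 9 (U→C).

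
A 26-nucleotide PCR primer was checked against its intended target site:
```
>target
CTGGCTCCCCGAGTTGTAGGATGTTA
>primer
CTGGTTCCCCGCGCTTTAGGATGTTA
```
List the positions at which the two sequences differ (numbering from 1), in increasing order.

5, 12, 14, 16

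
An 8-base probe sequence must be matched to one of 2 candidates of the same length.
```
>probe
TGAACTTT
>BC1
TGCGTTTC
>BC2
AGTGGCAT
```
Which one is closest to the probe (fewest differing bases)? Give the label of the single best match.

BC1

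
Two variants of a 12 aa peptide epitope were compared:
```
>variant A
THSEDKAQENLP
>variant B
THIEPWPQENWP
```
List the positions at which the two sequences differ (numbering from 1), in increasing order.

3, 5, 6, 7, 11

Differences at position 3 (S→I), position 5 (D→P), position 6 (K→W), position 7 (A→P), position 11 (L→W).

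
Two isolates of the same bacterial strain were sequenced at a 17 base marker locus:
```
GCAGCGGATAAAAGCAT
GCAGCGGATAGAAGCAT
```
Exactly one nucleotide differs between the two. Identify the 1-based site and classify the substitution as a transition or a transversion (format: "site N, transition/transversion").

site 11, transition

Site 11 changes A→G. A is a purine and G is a purine, so this is a transition.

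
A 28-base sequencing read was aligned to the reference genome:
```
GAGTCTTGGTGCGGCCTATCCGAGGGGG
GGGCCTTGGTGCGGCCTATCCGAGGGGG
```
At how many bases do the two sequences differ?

Mismatches (1-based): base 2: A→G; base 4: T→C.

2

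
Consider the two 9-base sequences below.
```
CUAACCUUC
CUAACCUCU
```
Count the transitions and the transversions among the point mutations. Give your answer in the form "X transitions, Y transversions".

2 transitions, 0 transversions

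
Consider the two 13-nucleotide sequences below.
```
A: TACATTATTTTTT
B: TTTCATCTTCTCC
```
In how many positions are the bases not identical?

Comparing position by position, 8 positions differ: 2 (A/T), 3 (C/T), 4 (A/C), 5 (T/A), 7 (A/C), 10 (T/C), 12 (T/C), 13 (T/C).

8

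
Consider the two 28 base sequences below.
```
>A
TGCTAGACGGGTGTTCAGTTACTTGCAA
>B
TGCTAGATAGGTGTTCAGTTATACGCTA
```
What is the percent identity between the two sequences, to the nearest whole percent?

Mismatches at positions 8, 9, 22, 23, 24, 27 (1-based): 6 of 28.
Identical positions: 22/28 = 78.57% → 79%.

79%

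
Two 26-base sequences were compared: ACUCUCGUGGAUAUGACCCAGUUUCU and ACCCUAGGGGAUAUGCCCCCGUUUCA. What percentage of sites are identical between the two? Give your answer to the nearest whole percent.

Mismatches at positions 3, 6, 8, 16, 20, 26 (1-based): 6 of 26.
Identical positions: 20/26 = 76.92% → 77%.

77%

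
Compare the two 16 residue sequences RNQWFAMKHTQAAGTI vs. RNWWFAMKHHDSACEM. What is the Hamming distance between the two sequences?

The sequences differ at residues 3, 10, 11, 12, 14, 15, 16 (1-based) — 7 in total.

7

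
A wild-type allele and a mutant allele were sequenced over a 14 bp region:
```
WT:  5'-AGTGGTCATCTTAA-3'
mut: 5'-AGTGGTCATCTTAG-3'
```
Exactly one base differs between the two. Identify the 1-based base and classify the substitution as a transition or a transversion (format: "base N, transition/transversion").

base 14, transition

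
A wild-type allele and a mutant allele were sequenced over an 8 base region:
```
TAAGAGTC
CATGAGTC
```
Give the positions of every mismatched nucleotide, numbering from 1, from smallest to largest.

1, 3

Scanning 1-based: 1: T/C; 3: A/T.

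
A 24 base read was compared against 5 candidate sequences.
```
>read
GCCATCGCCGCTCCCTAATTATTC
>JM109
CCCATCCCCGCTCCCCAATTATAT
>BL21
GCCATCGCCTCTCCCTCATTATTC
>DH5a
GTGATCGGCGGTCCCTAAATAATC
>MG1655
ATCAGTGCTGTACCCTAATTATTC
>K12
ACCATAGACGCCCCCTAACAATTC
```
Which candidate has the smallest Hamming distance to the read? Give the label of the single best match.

BL21

JM109 differs at 5 sites; BL21 differs at 2 sites; DH5a differs at 6 sites; MG1655 differs at 7 sites; K12 differs at 6 sites. The closest is BL21.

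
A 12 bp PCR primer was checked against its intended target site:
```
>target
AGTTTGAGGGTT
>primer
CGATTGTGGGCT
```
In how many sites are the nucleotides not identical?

4

Comparing position by position, 4 sites differ: 1 (A/C), 3 (T/A), 7 (A/T), 11 (T/C).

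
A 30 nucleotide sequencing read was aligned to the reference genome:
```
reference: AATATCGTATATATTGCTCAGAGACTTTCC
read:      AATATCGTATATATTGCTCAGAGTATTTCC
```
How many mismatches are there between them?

Mismatches (1-based): site 24: A→T; site 25: C→A.

2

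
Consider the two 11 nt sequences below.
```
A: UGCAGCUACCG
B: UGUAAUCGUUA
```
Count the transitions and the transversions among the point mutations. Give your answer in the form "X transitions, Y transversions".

8 transitions, 0 transversions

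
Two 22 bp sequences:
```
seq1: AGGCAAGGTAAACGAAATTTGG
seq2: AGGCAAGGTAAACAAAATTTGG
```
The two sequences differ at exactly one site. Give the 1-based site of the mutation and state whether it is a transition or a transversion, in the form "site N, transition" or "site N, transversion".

site 14, transition

Site 14 changes G→A. G is a purine and A is a purine, so this is a transition.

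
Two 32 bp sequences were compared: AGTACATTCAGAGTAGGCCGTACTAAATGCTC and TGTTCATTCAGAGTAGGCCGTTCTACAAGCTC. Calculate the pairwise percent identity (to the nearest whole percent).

Mismatches at positions 1, 4, 22, 26, 28 (1-based): 5 of 32.
Identical positions: 27/32 = 84.38% → 84%.

84%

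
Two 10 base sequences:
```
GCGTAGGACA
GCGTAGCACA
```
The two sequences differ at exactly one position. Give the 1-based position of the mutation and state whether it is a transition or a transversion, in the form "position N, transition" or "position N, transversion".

Position 7 changes G→C. G is a purine and C is a pyrimidine, so this is a transversion.

position 7, transversion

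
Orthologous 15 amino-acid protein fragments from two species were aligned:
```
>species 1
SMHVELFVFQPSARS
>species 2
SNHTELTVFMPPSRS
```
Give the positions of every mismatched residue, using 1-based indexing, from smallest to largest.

2, 4, 7, 10, 12, 13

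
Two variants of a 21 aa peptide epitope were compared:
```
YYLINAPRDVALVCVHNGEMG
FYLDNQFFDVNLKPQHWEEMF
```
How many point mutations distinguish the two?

12

Comparing position by position, 12 positions differ: 1 (Y/F), 4 (I/D), 6 (A/Q), 7 (P/F), 8 (R/F), 11 (A/N), 13 (V/K), 14 (C/P), 15 (V/Q), 17 (N/W), 18 (G/E), 21 (G/F).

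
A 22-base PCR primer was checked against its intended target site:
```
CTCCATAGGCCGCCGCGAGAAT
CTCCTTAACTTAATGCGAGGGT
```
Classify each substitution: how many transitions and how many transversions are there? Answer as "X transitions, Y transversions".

7 transitions, 3 transversions

Transitions (purine↔purine or pyrimidine↔pyrimidine): 8 G→A, 10 C→T, 11 C→T, 12 G→A, 14 C→T, 20 A→G, 21 A→G.
Transversions (purine↔pyrimidine): 5 A→T, 9 G→C, 13 C→A.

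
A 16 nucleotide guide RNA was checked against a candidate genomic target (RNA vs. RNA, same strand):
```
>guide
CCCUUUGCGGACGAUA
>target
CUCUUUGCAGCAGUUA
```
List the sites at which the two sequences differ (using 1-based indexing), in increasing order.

2, 9, 11, 12, 14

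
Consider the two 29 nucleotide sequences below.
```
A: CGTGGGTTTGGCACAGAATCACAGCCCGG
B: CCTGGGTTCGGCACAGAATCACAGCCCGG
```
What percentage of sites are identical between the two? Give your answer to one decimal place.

93.1%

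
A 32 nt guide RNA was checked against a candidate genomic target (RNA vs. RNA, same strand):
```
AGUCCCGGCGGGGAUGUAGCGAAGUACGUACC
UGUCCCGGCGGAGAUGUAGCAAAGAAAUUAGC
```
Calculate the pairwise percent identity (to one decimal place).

Mismatches at positions 1, 12, 21, 25, 27, 28, 31 (1-based): 7 of 32.
Identical positions: 25/32 = 78.12% → 78.1%.

78.1%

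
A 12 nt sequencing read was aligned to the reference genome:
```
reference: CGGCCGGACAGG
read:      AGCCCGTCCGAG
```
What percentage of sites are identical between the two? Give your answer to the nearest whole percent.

6 positions differ (1, 3, 7, 8, 10, 11), so 6 of 12 match: 6/12 = 50%.

50%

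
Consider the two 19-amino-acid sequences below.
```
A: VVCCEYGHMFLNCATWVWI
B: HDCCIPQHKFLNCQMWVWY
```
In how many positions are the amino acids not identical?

The sequences differ at positions 1, 2, 5, 6, 7, 9, 14, 15, 19 (1-based) — 9 in total.

9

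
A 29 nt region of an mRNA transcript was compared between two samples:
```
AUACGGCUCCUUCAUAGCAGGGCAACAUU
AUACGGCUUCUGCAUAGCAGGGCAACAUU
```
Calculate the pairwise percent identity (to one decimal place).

93.1%

2 positions differ (9, 12), so 27 of 29 match: 27/29 = 93.1%.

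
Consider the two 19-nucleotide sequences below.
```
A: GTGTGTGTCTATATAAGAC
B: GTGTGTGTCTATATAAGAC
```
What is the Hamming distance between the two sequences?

0

No positions differ; the sequences are identical.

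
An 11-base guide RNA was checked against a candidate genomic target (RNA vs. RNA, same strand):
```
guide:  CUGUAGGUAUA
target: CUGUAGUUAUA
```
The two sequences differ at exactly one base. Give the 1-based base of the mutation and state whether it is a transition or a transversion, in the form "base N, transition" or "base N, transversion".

base 7, transversion

The sequences differ only at base 7: G→U (purine→pyrimidine), a transversion.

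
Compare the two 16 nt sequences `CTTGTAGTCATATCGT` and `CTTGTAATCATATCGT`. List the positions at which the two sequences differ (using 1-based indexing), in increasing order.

7

Scanning 1-based: 7: G/A.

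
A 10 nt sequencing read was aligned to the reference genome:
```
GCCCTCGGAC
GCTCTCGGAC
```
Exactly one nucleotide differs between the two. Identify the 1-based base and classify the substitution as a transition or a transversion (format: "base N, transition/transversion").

The sequences differ only at base 3: C→T (pyrimidine→pyrimidine), a transition.

base 3, transition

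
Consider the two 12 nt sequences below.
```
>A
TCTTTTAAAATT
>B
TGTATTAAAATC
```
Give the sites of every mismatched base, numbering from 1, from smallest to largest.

2, 4, 12

Differences at site 2 (C→G), site 4 (T→A), site 12 (T→C).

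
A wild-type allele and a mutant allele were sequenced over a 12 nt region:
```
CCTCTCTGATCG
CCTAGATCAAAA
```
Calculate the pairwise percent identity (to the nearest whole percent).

42%

7 positions differ (4, 5, 6, 8, 10, 11, 12), so 5 of 12 match: 5/12 = 41.67%.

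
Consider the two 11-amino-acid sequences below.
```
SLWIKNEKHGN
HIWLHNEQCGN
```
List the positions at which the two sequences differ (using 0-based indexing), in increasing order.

Scanning 0-based: 0: S/H; 1: L/I; 3: I/L; 4: K/H; 7: K/Q; 8: H/C.

0, 1, 3, 4, 7, 8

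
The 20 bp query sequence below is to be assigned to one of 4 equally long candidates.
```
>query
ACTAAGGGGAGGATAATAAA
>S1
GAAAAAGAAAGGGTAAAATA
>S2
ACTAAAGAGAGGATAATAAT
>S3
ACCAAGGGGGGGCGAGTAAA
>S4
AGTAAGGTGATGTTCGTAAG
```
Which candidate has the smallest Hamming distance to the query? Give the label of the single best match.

S1 differs at 9 bases; S2 differs at 3 bases; S3 differs at 5 bases; S4 differs at 7 bases. The closest is S2.

S2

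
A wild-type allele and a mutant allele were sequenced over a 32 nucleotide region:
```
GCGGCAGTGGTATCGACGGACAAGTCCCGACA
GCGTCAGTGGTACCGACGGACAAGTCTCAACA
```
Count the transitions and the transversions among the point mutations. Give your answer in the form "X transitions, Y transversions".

3 transitions, 1 transversion

Mismatches (1-based):
base 4: G→T (purine→pyrimidine, transversion)
base 13: T→C (pyrimidine→pyrimidine, transition)
base 27: C→T (pyrimidine→pyrimidine, transition)
base 29: G→A (purine→purine, transition)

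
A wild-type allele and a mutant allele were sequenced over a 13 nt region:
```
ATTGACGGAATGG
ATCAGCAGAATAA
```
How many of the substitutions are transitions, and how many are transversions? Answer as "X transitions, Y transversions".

Mismatches (1-based):
position 3: T→C (pyrimidine→pyrimidine, transition)
position 4: G→A (purine→purine, transition)
position 5: A→G (purine→purine, transition)
position 7: G→A (purine→purine, transition)
position 12: G→A (purine→purine, transition)
position 13: G→A (purine→purine, transition)

6 transitions, 0 transversions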